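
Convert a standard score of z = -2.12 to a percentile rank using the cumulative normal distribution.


CDF(z) = 0.5 * (1 + erf(z/sqrt(2)))
erf(-1.4991) = -0.966
CDF = 0.017
Percentile rank = 0.017 * 100 = 1.7

1.7


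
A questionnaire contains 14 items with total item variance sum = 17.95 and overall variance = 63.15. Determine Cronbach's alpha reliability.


alpha = (k/(k-1)) * (1 - sum(si^2)/s_total^2)
= (14/13) * (1 - 17.95/63.15)
alpha = 0.7708

0.7708


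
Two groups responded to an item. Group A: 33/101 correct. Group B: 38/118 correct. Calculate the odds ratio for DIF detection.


Odds_A = 33/68 = 0.4853
Odds_B = 38/80 = 0.475
OR = Odds_A / Odds_B = 0.4853 / 0.475
Exactly, OR = (33 * 80) / (68 * 38) = 2640 / 2584
OR = 1.0217

1.0217


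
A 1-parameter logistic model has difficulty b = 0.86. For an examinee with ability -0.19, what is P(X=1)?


theta - b = -0.19 - 0.86 = -1.05
exp(-(theta - b)) = exp(1.05) = 2.8577
P = 1 / (1 + 2.8577)
P = 0.2592

0.2592


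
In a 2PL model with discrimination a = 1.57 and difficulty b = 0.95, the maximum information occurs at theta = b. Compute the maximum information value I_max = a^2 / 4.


For 2PL, max info at theta = b = 0.95
I_max = a^2 / 4 = 1.57^2 / 4
= 2.4649 / 4
I_max = 0.6162

0.6162


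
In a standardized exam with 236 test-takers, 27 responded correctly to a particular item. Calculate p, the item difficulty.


Item difficulty p = number correct / total examinees
p = 27 / 236
p = 0.1144

0.1144


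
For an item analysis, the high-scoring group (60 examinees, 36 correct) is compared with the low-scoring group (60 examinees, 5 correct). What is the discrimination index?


p_upper = 36/60 = 0.6
p_lower = 5/60 = 0.0833
D = 0.6 - 0.0833 = 0.5167

0.5167


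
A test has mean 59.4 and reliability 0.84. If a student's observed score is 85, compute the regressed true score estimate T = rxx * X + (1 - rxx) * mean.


T_est = rxx * X + (1 - rxx) * mean
T_est = 0.84 * 85 + 0.16 * 59.4
T_est = 71.4 + 9.504
T_est = 80.904

80.904


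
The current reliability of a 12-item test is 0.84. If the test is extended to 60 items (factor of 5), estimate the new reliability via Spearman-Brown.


r_new = (n * rxx) / (1 + (n-1) * rxx)
r_new = (5 * 0.84) / (1 + 4 * 0.84)
r_new = 4.2 / 4.36
r_new = 0.9633

0.9633


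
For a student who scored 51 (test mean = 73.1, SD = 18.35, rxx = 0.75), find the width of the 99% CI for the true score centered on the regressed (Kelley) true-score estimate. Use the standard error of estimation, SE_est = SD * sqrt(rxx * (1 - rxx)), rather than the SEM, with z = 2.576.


True score estimate = 0.75*51 + 0.25*73.1 = 56.525
SE_est = SD * sqrt(rxx * (1 - rxx)) = 18.35 * sqrt(0.75 * 0.25) = 18.35 * sqrt(0.1875) = 7.945783
CI = T_est +/- z * SE_est, so width = 2 * z * SE_est = 2 * 2.576 * 7.945783
Width = 40.9367

40.9367


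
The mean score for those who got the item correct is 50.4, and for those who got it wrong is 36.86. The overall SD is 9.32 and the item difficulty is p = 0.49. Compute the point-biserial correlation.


q = 1 - p = 0.51
rpb = ((M1 - M0) / SD) * sqrt(p * q)
rpb = ((50.4 - 36.86) / 9.32) * sqrt(0.49 * 0.51)
rpb = 0.7262

0.7262


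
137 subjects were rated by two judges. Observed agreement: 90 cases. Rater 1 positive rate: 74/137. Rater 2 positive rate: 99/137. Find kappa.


P_o = 90/137 = 0.656934
P_e = (74*99 + 63*38) / 18769 = 0.517875
kappa = (P_o - P_e) / (1 - P_e)
kappa = (0.656934 - 0.517875) / (1 - 0.517875)
kappa = 0.2884

0.2884


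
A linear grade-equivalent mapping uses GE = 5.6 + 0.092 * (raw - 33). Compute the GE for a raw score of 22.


raw - median = 22 - 33 = -11
slope * diff = 0.092 * -11 = -1.012
GE = 5.6 + -1.012
GE = 4.588

4.588


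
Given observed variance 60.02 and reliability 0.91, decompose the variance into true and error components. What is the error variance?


var_true = rxx * var_obs = 0.91 * 60.02 = 54.6182
var_error = var_obs - var_true
var_error = 60.02 - 54.6182
var_error = 5.4018

5.4018


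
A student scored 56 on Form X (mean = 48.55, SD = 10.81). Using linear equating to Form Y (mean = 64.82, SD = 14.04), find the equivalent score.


slope = SD_Y / SD_X = 14.04 / 10.81 ~ 1.2988
intercept = mean_Y - slope * mean_X = 64.82 - (14.04 / 10.81) * 48.55 ~ 1.7634
Y = slope * X + intercept. To avoid rounding drift from the rounded slope/intercept, evaluate the equivalent form Y = mean_Y + SD_Y * (X - mean_X) / SD_X at full precision:
Y = 64.82 + 14.04 * (56 - 48.55) / 10.81
Y = 64.82 + 14.04 * 7.45 / 10.81
Y = 64.82 + 104.598 / 10.81
Y = 64.82 + 9.676
Y = 74.496

74.496


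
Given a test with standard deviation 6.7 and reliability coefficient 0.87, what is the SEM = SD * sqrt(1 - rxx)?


SEM = SD * sqrt(1 - rxx)
SEM = 6.7 * sqrt(1 - 0.87)
SEM = 6.7 * sqrt(0.13) = 6.7 * 0.360555
SEM = 2.4157

2.4157


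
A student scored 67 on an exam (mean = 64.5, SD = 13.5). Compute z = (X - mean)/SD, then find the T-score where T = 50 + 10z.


z = (X - mean) / SD = (67 - 64.5) / 13.5
z = 2.5 / 13.5
z = 0.1852
T-score = T = 50 + 10z
Carry z at full precision (z = 2.5 / 13.5) into the conversion:
T-score = 50 + 10 * (2.5 / 13.5) = 50 + 25 / 13.5
T-score = 50 + 1.8519
T-score = 51.8519

51.8519


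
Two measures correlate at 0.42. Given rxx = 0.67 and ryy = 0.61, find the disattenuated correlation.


r_corrected = rxy / sqrt(rxx * ryy)
= 0.42 / sqrt(0.67 * 0.61)
= 0.42 / sqrt(0.4087)
= 0.42 / 0.639296
r_corrected = 0.657

0.657


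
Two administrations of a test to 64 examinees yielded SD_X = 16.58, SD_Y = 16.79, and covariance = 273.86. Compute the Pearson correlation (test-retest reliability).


r = cov(X,Y) / (SD_X * SD_Y)
r = 273.86 / (16.58 * 16.79)
r = 273.86 / 278.3782
r = 0.9838

0.9838


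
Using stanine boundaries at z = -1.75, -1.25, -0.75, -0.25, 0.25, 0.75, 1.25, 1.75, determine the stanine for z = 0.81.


Stanine boundaries: [-1.75, -1.25, -0.75, -0.25, 0.25, 0.75, 1.25, 1.75]
z = 0.81
Check each boundary:
  z >= -1.75 -> could be stanine 2
  z >= -1.25 -> could be stanine 3
  z >= -0.75 -> could be stanine 4
  z >= -0.25 -> could be stanine 5
  z >= 0.25 -> could be stanine 6
  z >= 0.75 -> could be stanine 7
  z < 1.25
  z < 1.75
Highest qualifying boundary gives stanine = 7

7


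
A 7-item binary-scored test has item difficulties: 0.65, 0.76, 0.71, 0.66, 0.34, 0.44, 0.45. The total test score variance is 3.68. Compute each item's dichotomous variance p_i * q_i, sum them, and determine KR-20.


For each item, compute p_i * q_i:
  Item 1: 0.65 * 0.35 = 0.2275
  Item 2: 0.76 * 0.24 = 0.1824
  Item 3: 0.71 * 0.29 = 0.2059
  Item 4: 0.66 * 0.34 = 0.2244
  Item 5: 0.34 * 0.66 = 0.2244
  Item 6: 0.44 * 0.56 = 0.2464
  Item 7: 0.45 * 0.55 = 0.2475
Sum(p_i * q_i) = 0.2275 + 0.1824 + 0.2059 + 0.2244 + 0.2244 + 0.2464 + 0.2475 = 1.5585
KR-20 = (k/(k-1)) * (1 - Sum(p_i*q_i) / Var_total)
= (7/6) * (1 - 1.5585/3.68)
= 1.1667 * 0.5765
KR-20 = 0.6726

0.6726


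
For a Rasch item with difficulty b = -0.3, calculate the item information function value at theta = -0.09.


P = 1/(1+exp(-(-0.09--0.3))) = 0.5523
I = P*(1-P) = 0.5523 * 0.4477
I = 0.2473

0.2473


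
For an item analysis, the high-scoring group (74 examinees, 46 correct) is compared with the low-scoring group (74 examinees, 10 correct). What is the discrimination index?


p_upper = 46/74 = 0.6216
p_lower = 10/74 = 0.1351
D = 0.6216 - 0.1351 = 0.4865

0.4865


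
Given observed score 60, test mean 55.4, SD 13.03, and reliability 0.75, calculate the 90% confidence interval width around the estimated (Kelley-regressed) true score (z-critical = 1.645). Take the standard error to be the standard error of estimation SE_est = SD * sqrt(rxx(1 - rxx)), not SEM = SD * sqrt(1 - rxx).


True score estimate = 0.75*60 + 0.25*55.4 = 58.85
SE_est = SD * sqrt(rxx * (1 - rxx)) = 13.03 * sqrt(0.75 * 0.25) = 13.03 * sqrt(0.1875) = 5.642156
CI = T_est +/- z * SE_est, so width = 2 * z * SE_est = 2 * 1.645 * 5.642156
Width = 18.5627

18.5627


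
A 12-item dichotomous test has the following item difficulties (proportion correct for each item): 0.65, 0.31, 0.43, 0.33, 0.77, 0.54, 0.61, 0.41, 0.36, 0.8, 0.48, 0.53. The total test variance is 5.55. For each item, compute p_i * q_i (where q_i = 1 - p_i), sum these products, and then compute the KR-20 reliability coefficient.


For each item, compute p_i * q_i:
  Item 1: 0.65 * 0.35 = 0.2275
  Item 2: 0.31 * 0.69 = 0.2139
  Item 3: 0.43 * 0.57 = 0.2451
  Item 4: 0.33 * 0.67 = 0.2211
  Item 5: 0.77 * 0.23 = 0.1771
  Item 6: 0.54 * 0.46 = 0.2484
  Item 7: 0.61 * 0.39 = 0.2379
  Item 8: 0.41 * 0.59 = 0.2419
  Item 9: 0.36 * 0.64 = 0.2304
  Item 10: 0.8 * 0.2 = 0.16
  Item 11: 0.48 * 0.52 = 0.2496
  Item 12: 0.53 * 0.47 = 0.2491
Sum(p_i * q_i) = 0.2275 + 0.2139 + 0.2451 + 0.2211 + 0.1771 + 0.2484 + 0.2379 + 0.2419 + 0.2304 + 0.16 + 0.2496 + 0.2491 = 2.702
KR-20 = (k/(k-1)) * (1 - Sum(p_i*q_i) / Var_total)
= (12/11) * (1 - 2.702/5.55)
= 1.0909 * 0.5132
KR-20 = 0.5598

0.5598


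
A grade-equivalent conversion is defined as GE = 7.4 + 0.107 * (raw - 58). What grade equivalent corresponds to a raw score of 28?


raw - median = 28 - 58 = -30
slope * diff = 0.107 * -30 = -3.21
GE = 7.4 + -3.21
GE = 4.19

4.19


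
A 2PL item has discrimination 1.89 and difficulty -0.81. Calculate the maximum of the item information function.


For 2PL, max info at theta = b = -0.81
I_max = a^2 / 4 = 1.89^2 / 4
= 3.5721 / 4
I_max = 0.893

0.893


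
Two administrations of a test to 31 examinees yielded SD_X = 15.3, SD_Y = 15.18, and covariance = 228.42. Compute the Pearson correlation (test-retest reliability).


r = cov(X,Y) / (SD_X * SD_Y)
r = 228.42 / (15.3 * 15.18)
r = 228.42 / 232.254
r = 0.9835

0.9835


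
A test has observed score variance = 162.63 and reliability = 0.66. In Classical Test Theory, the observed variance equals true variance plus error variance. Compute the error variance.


var_true = rxx * var_obs = 0.66 * 162.63 = 107.3358
var_error = var_obs - var_true
var_error = 162.63 - 107.3358
var_error = 55.2942

55.2942


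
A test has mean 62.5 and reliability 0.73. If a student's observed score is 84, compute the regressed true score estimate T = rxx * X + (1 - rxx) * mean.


T_est = rxx * X + (1 - rxx) * mean
T_est = 0.73 * 84 + 0.27 * 62.5
T_est = 61.32 + 16.875
T_est = 78.195

78.195


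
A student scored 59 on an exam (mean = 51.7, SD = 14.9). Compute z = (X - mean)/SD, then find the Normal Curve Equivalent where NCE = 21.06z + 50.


z = (X - mean) / SD = (59 - 51.7) / 14.9
z = 7.3 / 14.9
z = 0.4899
NCE = NCE = 21.06z + 50
Carry z at full precision (z = 7.3 / 14.9) into the conversion:
NCE = 21.06 * (7.3 / 14.9) + 50 = 153.738 / 14.9 + 50
NCE = 10.318 + 50
NCE = 60.318

60.318


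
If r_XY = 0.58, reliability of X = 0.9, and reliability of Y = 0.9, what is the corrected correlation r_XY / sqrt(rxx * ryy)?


r_corrected = rxy / sqrt(rxx * ryy)
= 0.58 / sqrt(0.9 * 0.9)
= 0.58 / sqrt(0.81)
= 0.58 / 0.9
r_corrected = 0.6444

0.6444


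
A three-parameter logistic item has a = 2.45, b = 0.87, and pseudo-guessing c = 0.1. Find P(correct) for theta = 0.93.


logit = 2.45*(0.93 - 0.87) = 0.147
P* = 1/(1 + exp(-0.147)) = 0.5367
P = 0.1 + (1 - 0.1) * 0.5367
P = 0.583

0.583


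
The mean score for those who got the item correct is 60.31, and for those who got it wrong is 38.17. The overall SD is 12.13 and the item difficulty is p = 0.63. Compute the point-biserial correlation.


q = 1 - p = 0.37
rpb = ((M1 - M0) / SD) * sqrt(p * q)
rpb = ((60.31 - 38.17) / 12.13) * sqrt(0.63 * 0.37)
rpb = 0.8812

0.8812


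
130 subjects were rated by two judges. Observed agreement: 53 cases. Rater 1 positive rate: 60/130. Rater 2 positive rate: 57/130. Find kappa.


P_o = 53/130 = 0.407692
P_e = (60*57 + 70*73) / 16900 = 0.504734
kappa = (P_o - P_e) / (1 - P_e)
kappa = (0.407692 - 0.504734) / (1 - 0.504734)
kappa = -0.1959

-0.1959


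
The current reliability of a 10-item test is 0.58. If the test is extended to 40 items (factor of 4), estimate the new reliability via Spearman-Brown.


r_new = (n * rxx) / (1 + (n-1) * rxx)
r_new = (4 * 0.58) / (1 + 3 * 0.58)
r_new = 2.32 / 2.74
r_new = 0.8467

0.8467


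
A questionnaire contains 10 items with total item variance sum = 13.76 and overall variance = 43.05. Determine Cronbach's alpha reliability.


alpha = (k/(k-1)) * (1 - sum(si^2)/s_total^2)
= (10/9) * (1 - 13.76/43.05)
alpha = 0.756

0.756


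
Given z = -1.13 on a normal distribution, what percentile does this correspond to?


CDF(z) = 0.5 * (1 + erf(z/sqrt(2)))
erf(-0.799) = -0.7415
CDF = 0.1292
Percentile rank = 0.1292 * 100 = 12.92

12.92


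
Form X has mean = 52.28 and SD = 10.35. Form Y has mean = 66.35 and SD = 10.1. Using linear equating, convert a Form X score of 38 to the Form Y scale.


slope = SD_Y / SD_X = 10.1 / 10.35 ~ 0.9758
intercept = mean_Y - slope * mean_X = 66.35 - (10.1 / 10.35) * 52.28 ~ 15.3328
Y = slope * X + intercept. To avoid rounding drift from the rounded slope/intercept, evaluate the equivalent form Y = mean_Y + SD_Y * (X - mean_X) / SD_X at full precision:
Y = 66.35 + 10.1 * (38 - 52.28) / 10.35
Y = 66.35 - 10.1 * 14.28 / 10.35
Y = 66.35 - 144.228 / 10.35
Y = 66.35 - 13.9351
Y = 52.4149

52.4149


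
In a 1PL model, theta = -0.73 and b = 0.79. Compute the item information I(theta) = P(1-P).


P = 1/(1+exp(-(-0.73-0.79))) = 0.1795
I = P*(1-P) = 0.1795 * 0.8205
I = 0.1473

0.1473


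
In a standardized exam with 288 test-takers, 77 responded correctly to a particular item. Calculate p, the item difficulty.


Item difficulty p = number correct / total examinees
p = 77 / 288
p = 0.2674

0.2674


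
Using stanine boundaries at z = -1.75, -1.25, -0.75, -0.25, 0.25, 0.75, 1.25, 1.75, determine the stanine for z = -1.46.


Stanine boundaries: [-1.75, -1.25, -0.75, -0.25, 0.25, 0.75, 1.25, 1.75]
z = -1.46
Check each boundary:
  z >= -1.75 -> could be stanine 2
  z < -1.25
  z < -0.75
  z < -0.25
  z < 0.25
  z < 0.75
  z < 1.25
  z < 1.75
Highest qualifying boundary gives stanine = 2

2


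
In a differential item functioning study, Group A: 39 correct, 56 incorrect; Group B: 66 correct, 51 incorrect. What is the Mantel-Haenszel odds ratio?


Odds_A = 39/56 = 0.6964
Odds_B = 66/51 = 1.2941
OR = Odds_A / Odds_B = 0.6964 / 1.2941
Exactly, OR = (39 * 51) / (56 * 66) = 1989 / 3696
OR = 0.5381

0.5381


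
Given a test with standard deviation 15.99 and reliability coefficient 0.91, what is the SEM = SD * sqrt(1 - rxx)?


SEM = SD * sqrt(1 - rxx)
SEM = 15.99 * sqrt(1 - 0.91)
SEM = 15.99 * sqrt(0.09) = 15.99 * 0.3
SEM = 4.797

4.797


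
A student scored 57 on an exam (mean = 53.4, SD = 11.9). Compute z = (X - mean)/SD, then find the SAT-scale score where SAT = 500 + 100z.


z = (X - mean) / SD = (57 - 53.4) / 11.9
z = 3.6 / 11.9
z = 0.3025
SAT-scale = SAT = 500 + 100z
Carry z at full precision (z = 3.6 / 11.9) into the conversion:
SAT-scale = 500 + 100 * (3.6 / 11.9) = 500 + 360 / 11.9
SAT-scale = 500 + 30.2521
SAT-scale = 530.2521

530.2521


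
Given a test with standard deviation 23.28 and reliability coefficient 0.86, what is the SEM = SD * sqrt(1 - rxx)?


SEM = SD * sqrt(1 - rxx)
SEM = 23.28 * sqrt(1 - 0.86)
SEM = 23.28 * sqrt(0.14) = 23.28 * 0.374166
SEM = 8.7106

8.7106


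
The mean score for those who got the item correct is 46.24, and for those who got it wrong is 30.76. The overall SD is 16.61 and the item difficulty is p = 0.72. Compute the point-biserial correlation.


q = 1 - p = 0.28
rpb = ((M1 - M0) / SD) * sqrt(p * q)
rpb = ((46.24 - 30.76) / 16.61) * sqrt(0.72 * 0.28)
rpb = 0.4185

0.4185


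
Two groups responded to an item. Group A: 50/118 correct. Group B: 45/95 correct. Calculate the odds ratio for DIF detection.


Odds_A = 50/68 = 0.7353
Odds_B = 45/50 = 0.9
OR = Odds_A / Odds_B = 0.7353 / 0.9
Exactly, OR = (50 * 50) / (68 * 45) = 2500 / 3060
OR = 0.817

0.817


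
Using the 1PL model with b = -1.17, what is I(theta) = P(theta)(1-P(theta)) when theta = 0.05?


P = 1/(1+exp(-(0.05--1.17))) = 0.7721
I = P*(1-P) = 0.7721 * 0.2279
I = 0.176

0.176


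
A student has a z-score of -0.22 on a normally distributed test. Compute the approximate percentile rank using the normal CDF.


CDF(z) = 0.5 * (1 + erf(z/sqrt(2)))
erf(-0.1556) = -0.1741
CDF = 0.4129
Percentile rank = 0.4129 * 100 = 41.29

41.29


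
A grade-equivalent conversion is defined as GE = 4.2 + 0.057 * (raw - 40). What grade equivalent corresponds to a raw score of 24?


raw - median = 24 - 40 = -16
slope * diff = 0.057 * -16 = -0.912
GE = 4.2 + -0.912
GE = 3.288

3.288


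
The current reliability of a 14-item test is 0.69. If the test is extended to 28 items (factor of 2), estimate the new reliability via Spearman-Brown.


r_new = (n * rxx) / (1 + (n-1) * rxx)
r_new = (2 * 0.69) / (1 + 1 * 0.69)
r_new = 1.38 / 1.69
r_new = 0.8166

0.8166


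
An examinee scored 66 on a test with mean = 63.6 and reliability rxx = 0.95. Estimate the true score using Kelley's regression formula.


T_est = rxx * X + (1 - rxx) * mean
T_est = 0.95 * 66 + 0.05 * 63.6
T_est = 62.7 + 3.18
T_est = 65.88

65.88


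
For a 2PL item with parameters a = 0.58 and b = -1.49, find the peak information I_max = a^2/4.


For 2PL, max info at theta = b = -1.49
I_max = a^2 / 4 = 0.58^2 / 4
= 0.3364 / 4
I_max = 0.0841

0.0841


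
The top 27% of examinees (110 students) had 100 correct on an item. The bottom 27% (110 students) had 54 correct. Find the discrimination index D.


p_upper = 100/110 = 0.9091
p_lower = 54/110 = 0.4909
D = 0.9091 - 0.4909 = 0.4182

0.4182


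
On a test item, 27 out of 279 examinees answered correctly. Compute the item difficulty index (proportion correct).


Item difficulty p = number correct / total examinees
p = 27 / 279
p = 0.0968

0.0968


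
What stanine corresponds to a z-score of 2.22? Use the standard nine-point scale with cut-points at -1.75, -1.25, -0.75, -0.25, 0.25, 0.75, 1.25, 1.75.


Stanine boundaries: [-1.75, -1.25, -0.75, -0.25, 0.25, 0.75, 1.25, 1.75]
z = 2.22
Check each boundary:
  z >= -1.75 -> could be stanine 2
  z >= -1.25 -> could be stanine 3
  z >= -0.75 -> could be stanine 4
  z >= -0.25 -> could be stanine 5
  z >= 0.25 -> could be stanine 6
  z >= 0.75 -> could be stanine 7
  z >= 1.25 -> could be stanine 8
  z >= 1.75 -> could be stanine 9
Highest qualifying boundary gives stanine = 9

9


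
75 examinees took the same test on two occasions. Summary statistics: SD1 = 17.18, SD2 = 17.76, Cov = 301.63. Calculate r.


r = cov(X,Y) / (SD_X * SD_Y)
r = 301.63 / (17.18 * 17.76)
r = 301.63 / 305.1168
r = 0.9886

0.9886


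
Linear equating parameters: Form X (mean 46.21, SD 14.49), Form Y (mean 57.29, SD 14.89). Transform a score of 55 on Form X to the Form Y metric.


slope = SD_Y / SD_X = 14.89 / 14.49 ~ 1.0276
intercept = mean_Y - slope * mean_X = 57.29 - (14.89 / 14.49) * 46.21 ~ 9.8044
Y = slope * X + intercept. To avoid rounding drift from the rounded slope/intercept, evaluate the equivalent form Y = mean_Y + SD_Y * (X - mean_X) / SD_X at full precision:
Y = 57.29 + 14.89 * (55 - 46.21) / 14.49
Y = 57.29 + 14.89 * 8.79 / 14.49
Y = 57.29 + 130.8831 / 14.49
Y = 57.29 + 9.0327
Y = 66.3227

66.3227


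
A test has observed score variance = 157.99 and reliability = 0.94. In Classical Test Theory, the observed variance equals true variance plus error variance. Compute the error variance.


var_true = rxx * var_obs = 0.94 * 157.99 = 148.5106
var_error = var_obs - var_true
var_error = 157.99 - 148.5106
var_error = 9.4794

9.4794


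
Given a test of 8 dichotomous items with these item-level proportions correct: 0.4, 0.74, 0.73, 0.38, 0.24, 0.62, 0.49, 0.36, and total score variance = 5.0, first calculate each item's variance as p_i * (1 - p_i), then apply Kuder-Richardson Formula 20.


For each item, compute p_i * q_i:
  Item 1: 0.4 * 0.6 = 0.24
  Item 2: 0.74 * 0.26 = 0.1924
  Item 3: 0.73 * 0.27 = 0.1971
  Item 4: 0.38 * 0.62 = 0.2356
  Item 5: 0.24 * 0.76 = 0.1824
  Item 6: 0.62 * 0.38 = 0.2356
  Item 7: 0.49 * 0.51 = 0.2499
  Item 8: 0.36 * 0.64 = 0.2304
Sum(p_i * q_i) = 0.24 + 0.1924 + 0.1971 + 0.2356 + 0.1824 + 0.2356 + 0.2499 + 0.2304 = 1.7634
KR-20 = (k/(k-1)) * (1 - Sum(p_i*q_i) / Var_total)
= (8/7) * (1 - 1.7634/5.0)
= 1.1429 * 0.6473
KR-20 = 0.7398

0.7398


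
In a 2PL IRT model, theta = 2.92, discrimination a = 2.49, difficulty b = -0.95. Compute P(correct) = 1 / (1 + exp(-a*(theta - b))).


a*(theta - b) = 2.49 * (2.92 - -0.95) = 9.6363
exp(-9.6363) = 0.0001
P = 1 / (1 + 0.0001)
P = 0.9999

0.9999


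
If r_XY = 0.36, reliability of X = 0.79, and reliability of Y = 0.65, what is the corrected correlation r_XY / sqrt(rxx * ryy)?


r_corrected = rxy / sqrt(rxx * ryy)
= 0.36 / sqrt(0.79 * 0.65)
= 0.36 / sqrt(0.5135)
= 0.36 / 0.716589
r_corrected = 0.5024

0.5024


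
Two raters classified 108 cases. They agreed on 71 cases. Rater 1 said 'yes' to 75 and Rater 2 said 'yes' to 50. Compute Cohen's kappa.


P_o = 71/108 = 0.657407
P_e = (75*50 + 33*58) / 11664 = 0.485597
kappa = (P_o - P_e) / (1 - P_e)
kappa = (0.657407 - 0.485597) / (1 - 0.485597)
kappa = 0.334

0.334


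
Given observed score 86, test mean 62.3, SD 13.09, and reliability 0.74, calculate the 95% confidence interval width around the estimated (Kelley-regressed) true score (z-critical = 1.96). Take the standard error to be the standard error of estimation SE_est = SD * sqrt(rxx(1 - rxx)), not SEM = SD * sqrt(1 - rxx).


True score estimate = 0.74*86 + 0.26*62.3 = 79.838
SE_est = SD * sqrt(rxx * (1 - rxx)) = 13.09 * sqrt(0.74 * 0.26) = 13.09 * sqrt(0.1924) = 5.741722
CI = T_est +/- z * SE_est, so width = 2 * z * SE_est = 2 * 1.96 * 5.741722
Width = 22.5076

22.5076


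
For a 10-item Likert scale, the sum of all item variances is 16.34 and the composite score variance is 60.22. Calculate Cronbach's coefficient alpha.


alpha = (k/(k-1)) * (1 - sum(si^2)/s_total^2)
= (10/9) * (1 - 16.34/60.22)
alpha = 0.8096

0.8096


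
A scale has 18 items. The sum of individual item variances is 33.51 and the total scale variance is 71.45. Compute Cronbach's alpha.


alpha = (k/(k-1)) * (1 - sum(si^2)/s_total^2)
= (18/17) * (1 - 33.51/71.45)
alpha = 0.5622

0.5622


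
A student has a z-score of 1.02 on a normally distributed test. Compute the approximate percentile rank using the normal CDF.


CDF(z) = 0.5 * (1 + erf(z/sqrt(2)))
erf(0.7212) = 0.6923
CDF = 0.8461
Percentile rank = 0.8461 * 100 = 84.61

84.61


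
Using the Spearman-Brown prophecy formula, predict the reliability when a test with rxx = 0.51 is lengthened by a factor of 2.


r_new = (n * rxx) / (1 + (n-1) * rxx)
r_new = (2 * 0.51) / (1 + 1 * 0.51)
r_new = 1.02 / 1.51
r_new = 0.6755

0.6755


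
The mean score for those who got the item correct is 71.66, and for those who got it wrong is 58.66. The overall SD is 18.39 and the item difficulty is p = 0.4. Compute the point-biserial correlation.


q = 1 - p = 0.6
rpb = ((M1 - M0) / SD) * sqrt(p * q)
rpb = ((71.66 - 58.66) / 18.39) * sqrt(0.4 * 0.6)
rpb = 0.3463

0.3463


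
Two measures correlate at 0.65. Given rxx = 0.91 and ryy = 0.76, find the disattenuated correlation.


r_corrected = rxy / sqrt(rxx * ryy)
= 0.65 / sqrt(0.91 * 0.76)
= 0.65 / sqrt(0.6916)
= 0.65 / 0.831625
r_corrected = 0.7816

0.7816


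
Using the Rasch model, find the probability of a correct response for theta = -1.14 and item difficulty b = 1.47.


theta - b = -1.14 - 1.47 = -2.61
exp(-(theta - b)) = exp(2.61) = 13.5991
P = 1 / (1 + 13.5991)
P = 0.0685

0.0685


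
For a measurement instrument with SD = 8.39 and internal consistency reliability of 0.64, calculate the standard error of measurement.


SEM = SD * sqrt(1 - rxx)
SEM = 8.39 * sqrt(1 - 0.64)
SEM = 8.39 * sqrt(0.36) = 8.39 * 0.6
SEM = 5.034

5.034


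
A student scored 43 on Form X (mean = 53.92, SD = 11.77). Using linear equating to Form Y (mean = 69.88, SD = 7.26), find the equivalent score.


slope = SD_Y / SD_X = 7.26 / 11.77 ~ 0.6168
intercept = mean_Y - slope * mean_X = 69.88 - (7.26 / 11.77) * 53.92 ~ 36.6209
Y = slope * X + intercept. To avoid rounding drift from the rounded slope/intercept, evaluate the equivalent form Y = mean_Y + SD_Y * (X - mean_X) / SD_X at full precision:
Y = 69.88 + 7.26 * (43 - 53.92) / 11.77
Y = 69.88 - 7.26 * 10.92 / 11.77
Y = 69.88 - 79.2792 / 11.77
Y = 69.88 - 6.7357
Y = 63.1443

63.1443


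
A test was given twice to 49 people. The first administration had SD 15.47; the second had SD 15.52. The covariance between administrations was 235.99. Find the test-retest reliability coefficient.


r = cov(X,Y) / (SD_X * SD_Y)
r = 235.99 / (15.47 * 15.52)
r = 235.99 / 240.0944
r = 0.9829

0.9829


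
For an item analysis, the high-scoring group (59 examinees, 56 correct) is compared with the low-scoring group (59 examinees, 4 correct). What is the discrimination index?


p_upper = 56/59 = 0.9492
p_lower = 4/59 = 0.0678
D = 0.9492 - 0.0678 = 0.8814

0.8814


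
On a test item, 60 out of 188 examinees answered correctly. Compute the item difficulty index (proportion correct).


Item difficulty p = number correct / total examinees
p = 60 / 188
p = 0.3191

0.3191


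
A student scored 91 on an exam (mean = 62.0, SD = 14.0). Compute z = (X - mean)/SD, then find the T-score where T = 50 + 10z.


z = (X - mean) / SD = (91 - 62.0) / 14.0
z = 29.0 / 14.0
z = 2.0714
T-score = T = 50 + 10z
Carry z at full precision (z = 29.0 / 14.0) into the conversion:
T-score = 50 + 10 * (29.0 / 14.0) = 50 + 290 / 14.0
T-score = 50 + 20.7143
T-score = 70.7143

70.7143


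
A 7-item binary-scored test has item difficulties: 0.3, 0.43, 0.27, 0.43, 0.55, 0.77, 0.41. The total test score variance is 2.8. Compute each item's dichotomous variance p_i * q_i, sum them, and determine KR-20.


For each item, compute p_i * q_i:
  Item 1: 0.3 * 0.7 = 0.21
  Item 2: 0.43 * 0.57 = 0.2451
  Item 3: 0.27 * 0.73 = 0.1971
  Item 4: 0.43 * 0.57 = 0.2451
  Item 5: 0.55 * 0.45 = 0.2475
  Item 6: 0.77 * 0.23 = 0.1771
  Item 7: 0.41 * 0.59 = 0.2419
Sum(p_i * q_i) = 0.21 + 0.2451 + 0.1971 + 0.2451 + 0.2475 + 0.1771 + 0.2419 = 1.5638
KR-20 = (k/(k-1)) * (1 - Sum(p_i*q_i) / Var_total)
= (7/6) * (1 - 1.5638/2.8)
= 1.1667 * 0.4415
KR-20 = 0.5151

0.5151


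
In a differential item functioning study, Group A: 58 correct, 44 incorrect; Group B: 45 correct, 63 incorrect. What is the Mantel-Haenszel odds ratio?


Odds_A = 58/44 = 1.3182
Odds_B = 45/63 = 0.7143
OR = Odds_A / Odds_B = 1.3182 / 0.7143
Exactly, OR = (58 * 63) / (44 * 45) = 3654 / 1980
OR = 1.8455

1.8455


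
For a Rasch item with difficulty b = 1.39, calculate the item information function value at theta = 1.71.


P = 1/(1+exp(-(1.71-1.39))) = 0.5793
I = P*(1-P) = 0.5793 * 0.4207
I = 0.2437

0.2437


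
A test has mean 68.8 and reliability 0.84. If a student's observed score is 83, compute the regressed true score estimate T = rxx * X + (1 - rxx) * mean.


T_est = rxx * X + (1 - rxx) * mean
T_est = 0.84 * 83 + 0.16 * 68.8
T_est = 69.72 + 11.008
T_est = 80.728

80.728


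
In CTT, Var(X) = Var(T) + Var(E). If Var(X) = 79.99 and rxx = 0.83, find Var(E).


var_true = rxx * var_obs = 0.83 * 79.99 = 66.3917
var_error = var_obs - var_true
var_error = 79.99 - 66.3917
var_error = 13.5983

13.5983


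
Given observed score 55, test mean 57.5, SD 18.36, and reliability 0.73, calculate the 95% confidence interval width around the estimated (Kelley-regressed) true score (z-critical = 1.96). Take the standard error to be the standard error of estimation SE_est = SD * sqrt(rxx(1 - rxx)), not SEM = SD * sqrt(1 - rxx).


True score estimate = 0.73*55 + 0.27*57.5 = 55.675
SE_est = SD * sqrt(rxx * (1 - rxx)) = 18.36 * sqrt(0.73 * 0.27) = 18.36 * sqrt(0.1971) = 8.151096
CI = T_est +/- z * SE_est, so width = 2 * z * SE_est = 2 * 1.96 * 8.151096
Width = 31.9523

31.9523


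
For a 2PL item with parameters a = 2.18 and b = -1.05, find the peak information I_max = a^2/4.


For 2PL, max info at theta = b = -1.05
I_max = a^2 / 4 = 2.18^2 / 4
= 4.7524 / 4
I_max = 1.1881

1.1881


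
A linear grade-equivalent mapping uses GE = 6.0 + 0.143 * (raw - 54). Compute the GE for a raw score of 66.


raw - median = 66 - 54 = 12
slope * diff = 0.143 * 12 = 1.716
GE = 6.0 + 1.716
GE = 7.716

7.716


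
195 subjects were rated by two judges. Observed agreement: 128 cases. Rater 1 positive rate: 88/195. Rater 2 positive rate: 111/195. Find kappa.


P_o = 128/195 = 0.65641
P_e = (88*111 + 107*84) / 38025 = 0.493254
kappa = (P_o - P_e) / (1 - P_e)
kappa = (0.65641 - 0.493254) / (1 - 0.493254)
kappa = 0.322

0.322


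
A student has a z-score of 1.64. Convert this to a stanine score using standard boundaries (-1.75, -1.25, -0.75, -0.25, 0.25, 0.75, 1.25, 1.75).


Stanine boundaries: [-1.75, -1.25, -0.75, -0.25, 0.25, 0.75, 1.25, 1.75]
z = 1.64
Check each boundary:
  z >= -1.75 -> could be stanine 2
  z >= -1.25 -> could be stanine 3
  z >= -0.75 -> could be stanine 4
  z >= -0.25 -> could be stanine 5
  z >= 0.25 -> could be stanine 6
  z >= 0.75 -> could be stanine 7
  z >= 1.25 -> could be stanine 8
  z < 1.75
Highest qualifying boundary gives stanine = 8

8


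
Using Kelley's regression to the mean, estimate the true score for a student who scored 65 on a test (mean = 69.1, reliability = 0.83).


T_est = rxx * X + (1 - rxx) * mean
T_est = 0.83 * 65 + 0.17 * 69.1
T_est = 53.95 + 11.747
T_est = 65.697

65.697


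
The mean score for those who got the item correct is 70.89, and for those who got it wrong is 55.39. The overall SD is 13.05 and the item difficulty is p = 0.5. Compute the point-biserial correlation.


q = 1 - p = 0.5
rpb = ((M1 - M0) / SD) * sqrt(p * q)
rpb = ((70.89 - 55.39) / 13.05) * sqrt(0.5 * 0.5)
rpb = 0.5939

0.5939


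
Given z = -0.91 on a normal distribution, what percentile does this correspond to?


CDF(z) = 0.5 * (1 + erf(z/sqrt(2)))
erf(-0.6435) = -0.6372
CDF = 0.1814
Percentile rank = 0.1814 * 100 = 18.14

18.14


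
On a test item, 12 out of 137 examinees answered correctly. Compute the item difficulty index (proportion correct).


Item difficulty p = number correct / total examinees
p = 12 / 137
p = 0.0876

0.0876


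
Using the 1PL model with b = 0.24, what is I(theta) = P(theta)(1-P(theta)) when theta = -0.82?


P = 1/(1+exp(-(-0.82-0.24))) = 0.2573
I = P*(1-P) = 0.2573 * 0.7427
I = 0.1911

0.1911


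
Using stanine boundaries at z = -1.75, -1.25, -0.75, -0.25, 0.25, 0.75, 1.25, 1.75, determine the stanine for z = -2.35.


Stanine boundaries: [-1.75, -1.25, -0.75, -0.25, 0.25, 0.75, 1.25, 1.75]
z = -2.35
Check each boundary:
  z < -1.75
  z < -1.25
  z < -0.75
  z < -0.25
  z < 0.25
  z < 0.75
  z < 1.25
  z < 1.75
Highest qualifying boundary gives stanine = 1

1


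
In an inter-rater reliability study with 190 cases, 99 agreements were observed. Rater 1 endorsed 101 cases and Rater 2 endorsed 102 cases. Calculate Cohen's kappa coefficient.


P_o = 99/190 = 0.521053
P_e = (101*102 + 89*88) / 36100 = 0.502327
kappa = (P_o - P_e) / (1 - P_e)
kappa = (0.521053 - 0.502327) / (1 - 0.502327)
kappa = 0.0376

0.0376


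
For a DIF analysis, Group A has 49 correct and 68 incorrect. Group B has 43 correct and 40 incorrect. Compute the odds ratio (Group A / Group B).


Odds_A = 49/68 = 0.7206
Odds_B = 43/40 = 1.075
OR = Odds_A / Odds_B = 0.7206 / 1.075
Exactly, OR = (49 * 40) / (68 * 43) = 1960 / 2924
OR = 0.6703

0.6703


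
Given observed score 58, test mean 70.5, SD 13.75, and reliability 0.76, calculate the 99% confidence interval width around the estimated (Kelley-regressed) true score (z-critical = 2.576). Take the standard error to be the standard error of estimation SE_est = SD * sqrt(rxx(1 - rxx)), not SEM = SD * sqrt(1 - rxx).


True score estimate = 0.76*58 + 0.24*70.5 = 61.0
SE_est = SD * sqrt(rxx * (1 - rxx)) = 13.75 * sqrt(0.76 * 0.24) = 13.75 * sqrt(0.1824) = 5.872393
CI = T_est +/- z * SE_est, so width = 2 * z * SE_est = 2 * 2.576 * 5.872393
Width = 30.2546

30.2546


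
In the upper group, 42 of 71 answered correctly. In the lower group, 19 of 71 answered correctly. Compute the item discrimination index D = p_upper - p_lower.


p_upper = 42/71 = 0.5915
p_lower = 19/71 = 0.2676
D = 0.5915 - 0.2676 = 0.3239

0.3239


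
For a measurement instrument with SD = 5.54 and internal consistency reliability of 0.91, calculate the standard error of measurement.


SEM = SD * sqrt(1 - rxx)
SEM = 5.54 * sqrt(1 - 0.91)
SEM = 5.54 * sqrt(0.09) = 5.54 * 0.3
SEM = 1.662

1.662


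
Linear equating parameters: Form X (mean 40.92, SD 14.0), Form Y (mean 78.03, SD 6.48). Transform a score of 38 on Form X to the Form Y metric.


slope = SD_Y / SD_X = 6.48 / 14.0 ~ 0.4629
intercept = mean_Y - slope * mean_X = 78.03 - (6.48 / 14.0) * 40.92 ~ 59.0899
Y = slope * X + intercept. To avoid rounding drift from the rounded slope/intercept, evaluate the equivalent form Y = mean_Y + SD_Y * (X - mean_X) / SD_X at full precision:
Y = 78.03 + 6.48 * (38 - 40.92) / 14.0
Y = 78.03 - 6.48 * 2.92 / 14.0
Y = 78.03 - 18.9216 / 14.0
Y = 78.03 - 1.3515
Y = 76.6785

76.6785


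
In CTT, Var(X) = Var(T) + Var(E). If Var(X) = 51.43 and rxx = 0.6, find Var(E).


var_true = rxx * var_obs = 0.6 * 51.43 = 30.858
var_error = var_obs - var_true
var_error = 51.43 - 30.858
var_error = 20.572

20.572


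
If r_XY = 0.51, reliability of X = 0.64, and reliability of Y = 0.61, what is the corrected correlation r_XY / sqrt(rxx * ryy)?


r_corrected = rxy / sqrt(rxx * ryy)
= 0.51 / sqrt(0.64 * 0.61)
= 0.51 / sqrt(0.3904)
= 0.51 / 0.62482
r_corrected = 0.8162

0.8162


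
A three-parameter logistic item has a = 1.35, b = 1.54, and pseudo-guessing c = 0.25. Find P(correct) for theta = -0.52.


logit = 1.35*(-0.52 - 1.54) = -2.781
P* = 1/(1 + exp(--2.781)) = 0.0584
P = 0.25 + (1 - 0.25) * 0.0584
P = 0.2938

0.2938


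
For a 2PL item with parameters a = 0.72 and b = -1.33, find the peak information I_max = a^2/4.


For 2PL, max info at theta = b = -1.33
I_max = a^2 / 4 = 0.72^2 / 4
= 0.5184 / 4
I_max = 0.1296

0.1296


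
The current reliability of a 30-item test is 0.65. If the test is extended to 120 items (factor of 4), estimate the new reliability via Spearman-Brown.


r_new = (n * rxx) / (1 + (n-1) * rxx)
r_new = (4 * 0.65) / (1 + 3 * 0.65)
r_new = 2.6 / 2.95
r_new = 0.8814

0.8814


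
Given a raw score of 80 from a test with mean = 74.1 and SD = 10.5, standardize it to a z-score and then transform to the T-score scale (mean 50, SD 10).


z = (X - mean) / SD = (80 - 74.1) / 10.5
z = 5.9 / 10.5
z = 0.5619
T-score = T = 50 + 10z
Carry z at full precision (z = 5.9 / 10.5) into the conversion:
T-score = 50 + 10 * (5.9 / 10.5) = 50 + 59 / 10.5
T-score = 50 + 5.619
T-score = 55.619

55.619


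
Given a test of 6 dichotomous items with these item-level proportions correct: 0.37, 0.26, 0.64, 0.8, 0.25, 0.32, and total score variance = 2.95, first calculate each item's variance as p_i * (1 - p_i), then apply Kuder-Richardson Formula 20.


For each item, compute p_i * q_i:
  Item 1: 0.37 * 0.63 = 0.2331
  Item 2: 0.26 * 0.74 = 0.1924
  Item 3: 0.64 * 0.36 = 0.2304
  Item 4: 0.8 * 0.2 = 0.16
  Item 5: 0.25 * 0.75 = 0.1875
  Item 6: 0.32 * 0.68 = 0.2176
Sum(p_i * q_i) = 0.2331 + 0.1924 + 0.2304 + 0.16 + 0.1875 + 0.2176 = 1.221
KR-20 = (k/(k-1)) * (1 - Sum(p_i*q_i) / Var_total)
= (6/5) * (1 - 1.221/2.95)
= 1.2 * 0.5861
KR-20 = 0.7033

0.7033


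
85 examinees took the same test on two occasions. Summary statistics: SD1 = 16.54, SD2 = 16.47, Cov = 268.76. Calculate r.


r = cov(X,Y) / (SD_X * SD_Y)
r = 268.76 / (16.54 * 16.47)
r = 268.76 / 272.4138
r = 0.9866

0.9866


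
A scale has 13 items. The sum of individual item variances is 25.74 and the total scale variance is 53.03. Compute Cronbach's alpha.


alpha = (k/(k-1)) * (1 - sum(si^2)/s_total^2)
= (13/12) * (1 - 25.74/53.03)
alpha = 0.5575

0.5575


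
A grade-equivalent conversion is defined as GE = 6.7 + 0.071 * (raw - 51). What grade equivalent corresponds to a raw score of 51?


raw - median = 51 - 51 = 0
slope * diff = 0.071 * 0 = 0.0
GE = 6.7 + 0.0
GE = 6.7

6.7


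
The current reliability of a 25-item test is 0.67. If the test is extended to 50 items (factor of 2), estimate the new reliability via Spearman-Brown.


r_new = (n * rxx) / (1 + (n-1) * rxx)
r_new = (2 * 0.67) / (1 + 1 * 0.67)
r_new = 1.34 / 1.67
r_new = 0.8024

0.8024


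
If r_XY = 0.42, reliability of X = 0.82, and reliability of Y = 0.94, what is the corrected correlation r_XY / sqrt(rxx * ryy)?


r_corrected = rxy / sqrt(rxx * ryy)
= 0.42 / sqrt(0.82 * 0.94)
= 0.42 / sqrt(0.7708)
= 0.42 / 0.877952
r_corrected = 0.4784

0.4784


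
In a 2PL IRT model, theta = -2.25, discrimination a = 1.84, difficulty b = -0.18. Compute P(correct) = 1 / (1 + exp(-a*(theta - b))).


a*(theta - b) = 1.84 * (-2.25 - -0.18) = -3.8088
exp(--3.8088) = 45.0963
P = 1 / (1 + 45.0963)
P = 0.0217

0.0217


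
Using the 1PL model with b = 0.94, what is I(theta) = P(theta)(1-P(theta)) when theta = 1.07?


P = 1/(1+exp(-(1.07-0.94))) = 0.5325
I = P*(1-P) = 0.5325 * 0.4675
I = 0.2489

0.2489


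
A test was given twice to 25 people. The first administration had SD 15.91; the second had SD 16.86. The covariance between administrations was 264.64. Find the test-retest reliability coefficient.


r = cov(X,Y) / (SD_X * SD_Y)
r = 264.64 / (15.91 * 16.86)
r = 264.64 / 268.2426
r = 0.9866

0.9866


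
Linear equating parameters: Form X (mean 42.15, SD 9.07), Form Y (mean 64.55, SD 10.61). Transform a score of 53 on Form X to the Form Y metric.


slope = SD_Y / SD_X = 10.61 / 9.07 ~ 1.1698
intercept = mean_Y - slope * mean_X = 64.55 - (10.61 / 9.07) * 42.15 ~ 15.2433
Y = slope * X + intercept. To avoid rounding drift from the rounded slope/intercept, evaluate the equivalent form Y = mean_Y + SD_Y * (X - mean_X) / SD_X at full precision:
Y = 64.55 + 10.61 * (53 - 42.15) / 9.07
Y = 64.55 + 10.61 * 10.85 / 9.07
Y = 64.55 + 115.1185 / 9.07
Y = 64.55 + 12.6922
Y = 77.2422

77.2422


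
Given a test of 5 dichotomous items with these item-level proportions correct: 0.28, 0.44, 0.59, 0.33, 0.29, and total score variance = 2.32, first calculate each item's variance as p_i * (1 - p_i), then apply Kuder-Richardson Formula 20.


For each item, compute p_i * q_i:
  Item 1: 0.28 * 0.72 = 0.2016
  Item 2: 0.44 * 0.56 = 0.2464
  Item 3: 0.59 * 0.41 = 0.2419
  Item 4: 0.33 * 0.67 = 0.2211
  Item 5: 0.29 * 0.71 = 0.2059
Sum(p_i * q_i) = 0.2016 + 0.2464 + 0.2419 + 0.2211 + 0.2059 = 1.1169
KR-20 = (k/(k-1)) * (1 - Sum(p_i*q_i) / Var_total)
= (5/4) * (1 - 1.1169/2.32)
= 1.25 * 0.5186
KR-20 = 0.6482

0.6482


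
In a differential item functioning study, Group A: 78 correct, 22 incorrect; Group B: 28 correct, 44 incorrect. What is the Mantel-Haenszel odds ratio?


Odds_A = 78/22 = 3.5455
Odds_B = 28/44 = 0.6364
OR = Odds_A / Odds_B = 3.5455 / 0.6364
Exactly, OR = (78 * 44) / (22 * 28) = 3432 / 616
OR = 5.5714

5.5714


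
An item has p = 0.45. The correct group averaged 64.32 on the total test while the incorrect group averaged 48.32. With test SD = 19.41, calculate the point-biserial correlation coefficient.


q = 1 - p = 0.55
rpb = ((M1 - M0) / SD) * sqrt(p * q)
rpb = ((64.32 - 48.32) / 19.41) * sqrt(0.45 * 0.55)
rpb = 0.4101

0.4101


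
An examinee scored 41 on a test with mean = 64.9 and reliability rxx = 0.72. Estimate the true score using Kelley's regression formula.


T_est = rxx * X + (1 - rxx) * mean
T_est = 0.72 * 41 + 0.28 * 64.9
T_est = 29.52 + 18.172
T_est = 47.692

47.692


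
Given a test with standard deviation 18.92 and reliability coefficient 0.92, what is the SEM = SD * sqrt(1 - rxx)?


SEM = SD * sqrt(1 - rxx)
SEM = 18.92 * sqrt(1 - 0.92)
SEM = 18.92 * sqrt(0.08) = 18.92 * 0.282843
SEM = 5.3514

5.3514


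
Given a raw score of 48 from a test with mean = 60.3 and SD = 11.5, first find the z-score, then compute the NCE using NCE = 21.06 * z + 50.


z = (X - mean) / SD = (48 - 60.3) / 11.5
z = -12.3 / 11.5
z = -1.0696
NCE = NCE = 21.06z + 50
Carry z at full precision (z = -12.3 / 11.5) into the conversion:
NCE = 21.06 * (-12.3 / 11.5) + 50 = -259.038 / 11.5 + 50
NCE = -22.525 + 50
NCE = 27.475

27.475
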